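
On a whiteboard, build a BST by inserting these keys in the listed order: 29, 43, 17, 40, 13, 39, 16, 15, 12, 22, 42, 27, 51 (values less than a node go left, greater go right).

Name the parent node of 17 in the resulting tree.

29

29: root
43: right child of 29 (depth 1)
17: left child of 29 (depth 1)
40: left child of 43 (depth 2)
13: left child of 17 (depth 2)
39: left child of 40 (depth 3)
16: right child of 13 (depth 3)
15: left child of 16 (depth 4)
12: left child of 13 (depth 3)
22: right child of 17 (depth 2)
42: right child of 40 (depth 3)
27: right child of 22 (depth 3)
51: right child of 43 (depth 2)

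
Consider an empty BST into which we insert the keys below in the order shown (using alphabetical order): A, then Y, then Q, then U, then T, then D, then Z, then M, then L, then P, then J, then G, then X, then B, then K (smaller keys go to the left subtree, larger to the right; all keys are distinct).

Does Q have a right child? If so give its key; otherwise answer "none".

U

A: root
Y: right child of A (depth 1)
Q: left child of Y (depth 2)
U: right child of Q (depth 3)
T: left child of U (depth 4)
D: left child of Q (depth 3)
Z: right child of Y (depth 2)
M: right child of D (depth 4)
L: left child of M (depth 5)
P: right child of M (depth 5)
J: left child of L (depth 6)
G: left child of J (depth 7)
X: right child of U (depth 4)
B: left child of D (depth 4)
K: right child of J (depth 7)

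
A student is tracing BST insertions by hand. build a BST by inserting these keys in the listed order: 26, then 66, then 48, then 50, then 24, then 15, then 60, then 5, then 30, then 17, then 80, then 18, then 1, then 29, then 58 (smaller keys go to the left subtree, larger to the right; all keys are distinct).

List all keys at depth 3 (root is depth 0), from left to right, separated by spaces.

5 17 30 50

Resulting structure (node: left, right):
  26: L=24, R=66
  66: L=48, R=80
  48: L=30, R=50
  50: L=–, R=60
  24: L=15, R=–
  15: L=5, R=17
  60: L=58, R=–
  5: L=1, R=–
  30: L=29, R=–
  17: L=–, R=18
  80: L=–, R=–
  18: L=–, R=–
  1: L=–, R=–
  29: L=–, R=–
  58: L=–, R=–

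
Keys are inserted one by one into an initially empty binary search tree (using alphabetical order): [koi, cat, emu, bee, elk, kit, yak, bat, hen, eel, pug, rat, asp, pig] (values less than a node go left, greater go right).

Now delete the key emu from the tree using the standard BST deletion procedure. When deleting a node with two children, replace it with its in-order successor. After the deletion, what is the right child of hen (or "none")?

koi: root
cat: left child of koi (depth 1)
emu: right child of cat (depth 2)
bee: left child of cat (depth 2)
elk: left child of emu (depth 3)
kit: right child of emu (depth 3)
yak: right child of koi (depth 1)
bat: left child of bee (depth 3)
hen: left child of kit (depth 4)
eel: left child of elk (depth 4)
pug: left child of yak (depth 2)
rat: right child of pug (depth 3)
asp: left child of bat (depth 4)
pig: left child of pug (depth 3)

Delete emu (two children — replace with in-order successor).
After deletion, hen's right child: kit.

kit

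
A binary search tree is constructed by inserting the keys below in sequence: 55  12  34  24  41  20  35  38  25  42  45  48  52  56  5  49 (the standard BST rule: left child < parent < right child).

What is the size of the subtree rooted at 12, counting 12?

14

Resulting structure (node: left, right):
  55: L=12, R=56
  12: L=5, R=34
  34: L=24, R=41
  24: L=20, R=25
  41: L=35, R=42
  20: L=–, R=–
  35: L=–, R=38
  38: L=–, R=–
  25: L=–, R=–
  42: L=–, R=45
  45: L=–, R=48
  48: L=–, R=52
  52: L=49, R=–
  56: L=–, R=–
  5: L=–, R=–
  49: L=–, R=–

Subtree rooted at 12 contains: 12, 5, 34, 24, 20, 25, 41, 35, 38, 42, 45, 48, 52, 49 — 14 nodes.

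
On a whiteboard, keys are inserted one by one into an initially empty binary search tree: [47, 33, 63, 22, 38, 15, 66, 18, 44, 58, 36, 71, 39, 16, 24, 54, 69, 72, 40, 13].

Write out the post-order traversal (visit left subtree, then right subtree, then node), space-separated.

47: root
33: left child of 47 (depth 1)
63: right child of 47 (depth 1)
22: left child of 33 (depth 2)
38: right child of 33 (depth 2)
15: left child of 22 (depth 3)
66: right child of 63 (depth 2)
18: right child of 15 (depth 4)
44: right child of 38 (depth 3)
58: left child of 63 (depth 2)
36: left child of 38 (depth 3)
71: right child of 66 (depth 3)
39: left child of 44 (depth 4)
16: left child of 18 (depth 5)
24: right child of 22 (depth 3)
54: left child of 58 (depth 3)
69: left child of 71 (depth 4)
72: right child of 71 (depth 4)
40: right child of 39 (depth 5)
13: left child of 15 (depth 4)

13 16 18 15 24 22 36 40 39 44 38 33 54 58 69 72 71 66 63 47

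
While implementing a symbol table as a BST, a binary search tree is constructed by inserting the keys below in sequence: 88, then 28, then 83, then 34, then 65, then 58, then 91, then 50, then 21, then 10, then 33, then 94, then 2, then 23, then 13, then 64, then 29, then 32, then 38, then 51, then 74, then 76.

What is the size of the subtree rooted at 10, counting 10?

3

Resulting structure (node: left, right):
  88: L=28, R=91
  28: L=21, R=83
  83: L=34, R=–
  34: L=33, R=65
  65: L=58, R=74
  58: L=50, R=64
  91: L=–, R=94
  50: L=38, R=51
  21: L=10, R=23
  10: L=2, R=13
  33: L=29, R=–
  94: L=–, R=–
  2: L=–, R=–
  23: L=–, R=–
  13: L=–, R=–
  64: L=–, R=–
  29: L=–, R=32
  32: L=–, R=–
  38: L=–, R=–
  51: L=–, R=–
  74: L=–, R=76
  76: L=–, R=–

Subtree rooted at 10 contains: 10, 2, 13 — 3 nodes.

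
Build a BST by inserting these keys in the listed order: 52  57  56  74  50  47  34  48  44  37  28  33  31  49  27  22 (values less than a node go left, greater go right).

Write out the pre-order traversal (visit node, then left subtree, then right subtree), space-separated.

52 50 47 34 28 27 22 33 31 44 37 48 49 57 56 74

52: root
57: right child of 52 (depth 1)
56: left child of 57 (depth 2)
74: right child of 57 (depth 2)
50: left child of 52 (depth 1)
47: left child of 50 (depth 2)
34: left child of 47 (depth 3)
48: right child of 47 (depth 3)
44: right child of 34 (depth 4)
37: left child of 44 (depth 5)
28: left child of 34 (depth 4)
33: right child of 28 (depth 5)
31: left child of 33 (depth 6)
49: right child of 48 (depth 4)
27: left child of 28 (depth 5)
22: left child of 27 (depth 6)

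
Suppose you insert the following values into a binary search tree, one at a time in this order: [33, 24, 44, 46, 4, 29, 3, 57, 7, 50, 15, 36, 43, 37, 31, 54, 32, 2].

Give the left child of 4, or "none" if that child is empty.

3

Insert 33: tree is empty, so 33 becomes the root.
Insert 24: 24 < 33 → go left. Place as left child of 33.
Insert 44: 44 > 33 → go right. Place as right child of 33.
Insert 46: 46 > 33 → go right; 46 > 44 → go right. Place as right child of 44.
Insert 4: 4 < 33 → go left; 4 < 24 → go left. Place as left child of 24.
Insert 29: 29 < 33 → go left; 29 > 24 → go right. Place as right child of 24.
Insert 3: 3 < 33 → go left; 3 < 24 → go left; 3 < 4 → go left. Place as left child of 4.
Insert 57: 57 > 33 → go right; 57 > 44 → go right; 57 > 46 → go right. Place as right child of 46.
Insert 7: 7 < 33 → go left; 7 < 24 → go left; 7 > 4 → go right. Place as right child of 4.
Insert 50: 50 > 33 → go right; 50 > 44 → go right; 50 > 46 → go right; 50 < 57 → go left. Place as left child of 57.
Insert 15: 15 < 33 → go left; 15 < 24 → go left; 15 > 4 → go right; 15 > 7 → go right. Place as right child of 7.
Insert 36: 36 > 33 → go right; 36 < 44 → go left. Place as left child of 44.
Insert 43: 43 > 33 → go right; 43 < 44 → go left; 43 > 36 → go right. Place as right child of 36.
Insert 37: 37 > 33 → go right; 37 < 44 → go left; 37 > 36 → go right; 37 < 43 → go left. Place as left child of 43.
Insert 31: 31 < 33 → go left; 31 > 24 → go right; 31 > 29 → go right. Place as right child of 29.
Insert 54: 54 > 33 → go right; 54 > 44 → go right; 54 > 46 → go right; 54 < 57 → go left; 54 > 50 → go right. Place as right child of 50.
Insert 32: 32 < 33 → go left; 32 > 24 → go right; 32 > 29 → go right; 32 > 31 → go right. Place as right child of 31.
Insert 2: 2 < 33 → go left; 2 < 24 → go left; 2 < 4 → go left; 2 < 3 → go left. Place as left child of 3.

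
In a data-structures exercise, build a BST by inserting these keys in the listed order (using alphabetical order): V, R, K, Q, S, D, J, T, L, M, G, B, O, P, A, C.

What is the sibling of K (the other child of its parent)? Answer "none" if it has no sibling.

S

V: root
R: left child of V (depth 1)
K: left child of R (depth 2)
Q: right child of K (depth 3)
S: right child of R (depth 2)
D: left child of K (depth 3)
J: right child of D (depth 4)
T: right child of S (depth 3)
L: left child of Q (depth 4)
M: right child of L (depth 5)
G: left child of J (depth 5)
B: left child of D (depth 4)
O: right child of M (depth 6)
P: right child of O (depth 7)
A: left child of B (depth 5)
C: right child of B (depth 5)

K's parent is R; the other child of R is S.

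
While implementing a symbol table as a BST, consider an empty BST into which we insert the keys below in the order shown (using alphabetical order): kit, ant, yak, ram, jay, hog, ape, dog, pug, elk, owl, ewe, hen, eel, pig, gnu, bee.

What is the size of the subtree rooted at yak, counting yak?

Insert kit: tree is empty, so kit becomes the root.
Insert ant: ant < kit → go left. Place as left child of kit.
Insert yak: yak > kit → go right. Place as right child of kit.
Insert ram: ram > kit → go right; ram < yak → go left. Place as left child of yak.
Insert jay: jay < kit → go left; jay > ant → go right. Place as right child of ant.
Insert hog: hog < kit → go left; hog > ant → go right; hog < jay → go left. Place as left child of jay.
Insert ape: ape < kit → go left; ape > ant → go right; ape < jay → go left; ape < hog → go left. Place as left child of hog.
Insert dog: dog < kit → go left; dog > ant → go right; dog < jay → go left; dog < hog → go left; dog > ape → go right. Place as right child of ape.
Insert pug: pug > kit → go right; pug < yak → go left; pug < ram → go left. Place as left child of ram.
Insert elk: elk < kit → go left; elk > ant → go right; elk < jay → go left; elk < hog → go left; elk > ape → go right; elk > dog → go right. Place as right child of dog.
Insert owl: owl > kit → go right; owl < yak → go left; owl < ram → go left; owl < pug → go left. Place as left child of pug.
Insert ewe: ewe < kit → go left; ewe > ant → go right; ewe < jay → go left; ewe < hog → go left; ewe > ape → go right; ewe > dog → go right; ewe > elk → go right. Place as right child of elk.
Insert hen: hen < kit → go left; hen > ant → go right; hen < jay → go left; hen < hog → go left; hen > ape → go right; hen > dog → go right; hen > elk → go right; hen > ewe → go right. Place as right child of ewe.
Insert eel: eel < kit → go left; eel > ant → go right; eel < jay → go left; eel < hog → go left; eel > ape → go right; eel > dog → go right; eel < elk → go left. Place as left child of elk.
Insert pig: pig > kit → go right; pig < yak → go left; pig < ram → go left; pig < pug → go left; pig > owl → go right. Place as right child of owl.
Insert gnu: gnu < kit → go left; gnu > ant → go right; gnu < jay → go left; gnu < hog → go left; gnu > ape → go right; gnu > dog → go right; gnu > elk → go right; gnu > ewe → go right; gnu < hen → go left. Place as left child of hen.
Insert bee: bee < kit → go left; bee > ant → go right; bee < jay → go left; bee < hog → go left; bee > ape → go right; bee < dog → go left. Place as left child of dog.

Subtree rooted at yak contains: yak, ram, pug, owl, pig — 5 nodes.

5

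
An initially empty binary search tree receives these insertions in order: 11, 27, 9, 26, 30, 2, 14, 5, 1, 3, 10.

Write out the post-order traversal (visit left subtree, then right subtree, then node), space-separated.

1 3 5 2 10 9 14 26 30 27 11

Insert 11: tree is empty, so 11 becomes the root.
Insert 27: 27 > 11 → go right. Place as right child of 11.
Insert 9: 9 < 11 → go left. Place as left child of 11.
Insert 26: 26 > 11 → go right; 26 < 27 → go left. Place as left child of 27.
Insert 30: 30 > 11 → go right; 30 > 27 → go right. Place as right child of 27.
Insert 2: 2 < 11 → go left; 2 < 9 → go left. Place as left child of 9.
Insert 14: 14 > 11 → go right; 14 < 27 → go left; 14 < 26 → go left. Place as left child of 26.
Insert 5: 5 < 11 → go left; 5 < 9 → go left; 5 > 2 → go right. Place as right child of 2.
Insert 1: 1 < 11 → go left; 1 < 9 → go left; 1 < 2 → go left. Place as left child of 2.
Insert 3: 3 < 11 → go left; 3 < 9 → go left; 3 > 2 → go right; 3 < 5 → go left. Place as left child of 5.
Insert 10: 10 < 11 → go left; 10 > 9 → go right. Place as right child of 9.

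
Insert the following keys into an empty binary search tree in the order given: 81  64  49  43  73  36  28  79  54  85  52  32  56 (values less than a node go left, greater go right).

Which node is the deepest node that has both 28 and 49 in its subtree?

49

Resulting structure (node: left, right):
  81: L=64, R=85
  64: L=49, R=73
  49: L=43, R=54
  43: L=36, R=–
  73: L=–, R=79
  36: L=28, R=–
  28: L=–, R=32
  79: L=–, R=–
  54: L=52, R=56
  85: L=–, R=–
  52: L=–, R=–
  32: L=–, R=–
  56: L=–, R=–

Path to 28: 81 → 64 → 49 → 43 → 36 → 28
Path to 49: 81 → 64 → 49
49 lies on both paths and is an ancestor of the other node.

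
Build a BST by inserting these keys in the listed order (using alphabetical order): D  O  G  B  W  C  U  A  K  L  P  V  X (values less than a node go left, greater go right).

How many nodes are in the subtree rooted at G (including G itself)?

Insert D: tree is empty, so D becomes the root.
Insert O: O > D → go right. Place as right child of D.
Insert G: G > D → go right; G < O → go left. Place as left child of O.
Insert B: B < D → go left. Place as left child of D.
Insert W: W > D → go right; W > O → go right. Place as right child of O.
Insert C: C < D → go left; C > B → go right. Place as right child of B.
Insert U: U > D → go right; U > O → go right; U < W → go left. Place as left child of W.
Insert A: A < D → go left; A < B → go left. Place as left child of B.
Insert K: K > D → go right; K < O → go left; K > G → go right. Place as right child of G.
Insert L: L > D → go right; L < O → go left; L > G → go right; L > K → go right. Place as right child of K.
Insert P: P > D → go right; P > O → go right; P < W → go left; P < U → go left. Place as left child of U.
Insert V: V > D → go right; V > O → go right; V < W → go left; V > U → go right. Place as right child of U.
Insert X: X > D → go right; X > O → go right; X > W → go right. Place as right child of W.

Subtree rooted at G contains: G, K, L — 3 nodes.

3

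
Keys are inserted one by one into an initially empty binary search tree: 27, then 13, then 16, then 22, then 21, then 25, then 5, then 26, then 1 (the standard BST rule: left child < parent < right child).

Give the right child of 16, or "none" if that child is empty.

Insert 27: tree is empty, so 27 becomes the root.
Insert 13: 13 < 27 → go left. Place as left child of 27.
Insert 16: 16 < 27 → go left; 16 > 13 → go right. Place as right child of 13.
Insert 22: 22 < 27 → go left; 22 > 13 → go right; 22 > 16 → go right. Place as right child of 16.
Insert 21: 21 < 27 → go left; 21 > 13 → go right; 21 > 16 → go right; 21 < 22 → go left. Place as left child of 22.
Insert 25: 25 < 27 → go left; 25 > 13 → go right; 25 > 16 → go right; 25 > 22 → go right. Place as right child of 22.
Insert 5: 5 < 27 → go left; 5 < 13 → go left. Place as left child of 13.
Insert 26: 26 < 27 → go left; 26 > 13 → go right; 26 > 16 → go right; 26 > 22 → go right; 26 > 25 → go right. Place as right child of 25.
Insert 1: 1 < 27 → go left; 1 < 13 → go left; 1 < 5 → go left. Place as left child of 5.

22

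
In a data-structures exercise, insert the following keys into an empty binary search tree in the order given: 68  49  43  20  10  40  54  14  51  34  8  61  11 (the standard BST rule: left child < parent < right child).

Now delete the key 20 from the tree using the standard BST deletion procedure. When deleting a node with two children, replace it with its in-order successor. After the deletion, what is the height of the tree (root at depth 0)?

68: root
49: left child of 68 (depth 1)
43: left child of 49 (depth 2)
20: left child of 43 (depth 3)
10: left child of 20 (depth 4)
40: right child of 20 (depth 4)
54: right child of 49 (depth 2)
14: right child of 10 (depth 5)
51: left child of 54 (depth 3)
34: left child of 40 (depth 5)
8: left child of 10 (depth 5)
61: right child of 54 (depth 3)
11: left child of 14 (depth 6)

Delete 20 (two children — replace with in-order successor).
After deletion, deepest node is 11 at depth 6.

6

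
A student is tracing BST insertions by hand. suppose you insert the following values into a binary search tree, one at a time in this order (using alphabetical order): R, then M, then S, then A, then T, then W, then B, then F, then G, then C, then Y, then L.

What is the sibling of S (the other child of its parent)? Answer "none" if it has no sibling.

M

R: root
M: left child of R (depth 1)
S: right child of R (depth 1)
A: left child of M (depth 2)
T: right child of S (depth 2)
W: right child of T (depth 3)
B: right child of A (depth 3)
F: right child of B (depth 4)
G: right child of F (depth 5)
C: left child of F (depth 5)
Y: right child of W (depth 4)
L: right child of G (depth 6)

S's parent is R; the other child of R is M.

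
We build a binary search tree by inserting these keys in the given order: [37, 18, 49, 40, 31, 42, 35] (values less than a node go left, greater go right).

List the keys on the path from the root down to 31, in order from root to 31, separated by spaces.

37 18 31

37: root
18: left child of 37 (depth 1)
49: right child of 37 (depth 1)
40: left child of 49 (depth 2)
31: right child of 18 (depth 2)
42: right child of 40 (depth 3)
35: right child of 31 (depth 3)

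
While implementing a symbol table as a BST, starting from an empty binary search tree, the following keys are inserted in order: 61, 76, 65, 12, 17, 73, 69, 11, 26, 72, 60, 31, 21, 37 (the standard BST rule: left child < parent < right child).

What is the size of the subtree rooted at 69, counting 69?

61: root
76: right child of 61 (depth 1)
65: left child of 76 (depth 2)
12: left child of 61 (depth 1)
17: right child of 12 (depth 2)
73: right child of 65 (depth 3)
69: left child of 73 (depth 4)
11: left child of 12 (depth 2)
26: right child of 17 (depth 3)
72: right child of 69 (depth 5)
60: right child of 26 (depth 4)
31: left child of 60 (depth 5)
21: left child of 26 (depth 4)
37: right child of 31 (depth 6)

Subtree rooted at 69 contains: 69, 72 — 2 nodes.

2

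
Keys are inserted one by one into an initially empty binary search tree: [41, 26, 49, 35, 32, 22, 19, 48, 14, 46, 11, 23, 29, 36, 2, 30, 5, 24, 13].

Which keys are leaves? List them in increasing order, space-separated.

Resulting structure (node: left, right):
  41: L=26, R=49
  26: L=22, R=35
  49: L=48, R=–
  35: L=32, R=36
  32: L=29, R=–
  22: L=19, R=23
  19: L=14, R=–
  48: L=46, R=–
  14: L=11, R=–
  46: L=–, R=–
  11: L=2, R=13
  23: L=–, R=24
  29: L=–, R=30
  36: L=–, R=–
  2: L=–, R=5
  30: L=–, R=–
  5: L=–, R=–
  24: L=–, R=–
  13: L=–, R=–

5 13 24 30 36 46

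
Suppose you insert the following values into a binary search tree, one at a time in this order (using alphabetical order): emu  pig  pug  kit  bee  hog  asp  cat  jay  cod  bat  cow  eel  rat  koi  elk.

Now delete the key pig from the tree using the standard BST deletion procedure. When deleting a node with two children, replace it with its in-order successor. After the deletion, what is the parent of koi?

kit

Insert emu: tree is empty, so emu becomes the root.
Insert pig: pig > emu → go right. Place as right child of emu.
Insert pug: pug > emu → go right; pug > pig → go right. Place as right child of pig.
Insert kit: kit > emu → go right; kit < pig → go left. Place as left child of pig.
Insert bee: bee < emu → go left. Place as left child of emu.
Insert hog: hog > emu → go right; hog < pig → go left; hog < kit → go left. Place as left child of kit.
Insert asp: asp < emu → go left; asp < bee → go left. Place as left child of bee.
Insert cat: cat < emu → go left; cat > bee → go right. Place as right child of bee.
Insert jay: jay > emu → go right; jay < pig → go left; jay < kit → go left; jay > hog → go right. Place as right child of hog.
Insert cod: cod < emu → go left; cod > bee → go right; cod > cat → go right. Place as right child of cat.
Insert bat: bat < emu → go left; bat < bee → go left; bat > asp → go right. Place as right child of asp.
Insert cow: cow < emu → go left; cow > bee → go right; cow > cat → go right; cow > cod → go right. Place as right child of cod.
Insert eel: eel < emu → go left; eel > bee → go right; eel > cat → go right; eel > cod → go right; eel > cow → go right. Place as right child of cow.
Insert rat: rat > emu → go right; rat > pig → go right; rat > pug → go right. Place as right child of pug.
Insert koi: koi > emu → go right; koi < pig → go left; koi > kit → go right. Place as right child of kit.
Insert elk: elk < emu → go left; elk > bee → go right; elk > cat → go right; elk > cod → go right; elk > cow → go right; elk > eel → go right. Place as right child of eel.

Delete pig (two children — replace with in-order successor).
After deletion, koi's parent is kit.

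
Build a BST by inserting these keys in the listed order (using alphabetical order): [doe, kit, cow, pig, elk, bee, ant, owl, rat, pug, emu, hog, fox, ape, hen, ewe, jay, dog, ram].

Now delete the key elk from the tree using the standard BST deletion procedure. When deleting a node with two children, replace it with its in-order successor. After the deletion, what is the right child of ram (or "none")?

none

Resulting structure (node: left, right):
  doe: L=cow, R=kit
  kit: L=elk, R=pig
  cow: L=bee, R=–
  pig: L=owl, R=rat
  elk: L=dog, R=emu
  bee: L=ant, R=–
  ant: L=–, R=ape
  owl: L=–, R=–
  rat: L=pug, R=–
  pug: L=–, R=ram
  emu: L=–, R=hog
  hog: L=fox, R=jay
  fox: L=ewe, R=hen
  ape: L=–, R=–
  hen: L=–, R=–
  ewe: L=–, R=–
  jay: L=–, R=–
  dog: L=–, R=–
  ram: L=–, R=–

Delete elk (two children — replace with in-order successor).
After deletion, ram's right child: none.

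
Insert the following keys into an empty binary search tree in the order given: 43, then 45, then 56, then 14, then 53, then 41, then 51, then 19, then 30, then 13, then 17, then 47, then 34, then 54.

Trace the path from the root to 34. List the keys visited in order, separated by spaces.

43 14 41 19 30 34

Resulting structure (node: left, right):
  43: L=14, R=45
  45: L=–, R=56
  56: L=53, R=–
  14: L=13, R=41
  53: L=51, R=54
  41: L=19, R=–
  51: L=47, R=–
  19: L=17, R=30
  30: L=–, R=34
  13: L=–, R=–
  17: L=–, R=–
  47: L=–, R=–
  34: L=–, R=–
  54: L=–, R=–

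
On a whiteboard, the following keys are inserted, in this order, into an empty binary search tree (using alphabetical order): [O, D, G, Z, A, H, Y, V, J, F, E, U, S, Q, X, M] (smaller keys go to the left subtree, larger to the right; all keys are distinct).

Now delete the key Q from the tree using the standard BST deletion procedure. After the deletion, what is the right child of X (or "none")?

Resulting structure (node: left, right):
  O: L=D, R=Z
  D: L=A, R=G
  G: L=F, R=H
  Z: L=Y, R=–
  A: L=–, R=–
  H: L=–, R=J
  Y: L=V, R=–
  V: L=U, R=X
  J: L=–, R=M
  F: L=E, R=–
  E: L=–, R=–
  U: L=S, R=–
  S: L=Q, R=–
  Q: L=–, R=–
  X: L=–, R=–
  M: L=–, R=–

Delete Q (at most one child — splice it out).
After deletion, X's right child: none.

none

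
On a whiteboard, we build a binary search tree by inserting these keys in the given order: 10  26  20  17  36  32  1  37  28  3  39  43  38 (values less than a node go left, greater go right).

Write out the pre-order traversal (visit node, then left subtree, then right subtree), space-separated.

10 1 3 26 20 17 36 32 28 37 39 38 43

Insert 10: tree is empty, so 10 becomes the root.
Insert 26: 26 > 10 → go right. Place as right child of 10.
Insert 20: 20 > 10 → go right; 20 < 26 → go left. Place as left child of 26.
Insert 17: 17 > 10 → go right; 17 < 26 → go left; 17 < 20 → go left. Place as left child of 20.
Insert 36: 36 > 10 → go right; 36 > 26 → go right. Place as right child of 26.
Insert 32: 32 > 10 → go right; 32 > 26 → go right; 32 < 36 → go left. Place as left child of 36.
Insert 1: 1 < 10 → go left. Place as left child of 10.
Insert 37: 37 > 10 → go right; 37 > 26 → go right; 37 > 36 → go right. Place as right child of 36.
Insert 28: 28 > 10 → go right; 28 > 26 → go right; 28 < 36 → go left; 28 < 32 → go left. Place as left child of 32.
Insert 3: 3 < 10 → go left; 3 > 1 → go right. Place as right child of 1.
Insert 39: 39 > 10 → go right; 39 > 26 → go right; 39 > 36 → go right; 39 > 37 → go right. Place as right child of 37.
Insert 43: 43 > 10 → go right; 43 > 26 → go right; 43 > 36 → go right; 43 > 37 → go right; 43 > 39 → go right. Place as right child of 39.
Insert 38: 38 > 10 → go right; 38 > 26 → go right; 38 > 36 → go right; 38 > 37 → go right; 38 < 39 → go left. Place as left child of 39.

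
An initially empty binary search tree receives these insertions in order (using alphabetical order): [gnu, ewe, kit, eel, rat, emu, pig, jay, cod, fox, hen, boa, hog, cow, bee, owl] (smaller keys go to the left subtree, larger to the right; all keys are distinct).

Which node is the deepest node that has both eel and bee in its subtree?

eel

Insert gnu: tree is empty, so gnu becomes the root.
Insert ewe: ewe < gnu → go left. Place as left child of gnu.
Insert kit: kit > gnu → go right. Place as right child of gnu.
Insert eel: eel < gnu → go left; eel < ewe → go left. Place as left child of ewe.
Insert rat: rat > gnu → go right; rat > kit → go right. Place as right child of kit.
Insert emu: emu < gnu → go left; emu < ewe → go left; emu > eel → go right. Place as right child of eel.
Insert pig: pig > gnu → go right; pig > kit → go right; pig < rat → go left. Place as left child of rat.
Insert jay: jay > gnu → go right; jay < kit → go left. Place as left child of kit.
Insert cod: cod < gnu → go left; cod < ewe → go left; cod < eel → go left. Place as left child of eel.
Insert fox: fox < gnu → go left; fox > ewe → go right. Place as right child of ewe.
Insert hen: hen > gnu → go right; hen < kit → go left; hen < jay → go left. Place as left child of jay.
Insert boa: boa < gnu → go left; boa < ewe → go left; boa < eel → go left; boa < cod → go left. Place as left child of cod.
Insert hog: hog > gnu → go right; hog < kit → go left; hog < jay → go left; hog > hen → go right. Place as right child of hen.
Insert cow: cow < gnu → go left; cow < ewe → go left; cow < eel → go left; cow > cod → go right. Place as right child of cod.
Insert bee: bee < gnu → go left; bee < ewe → go left; bee < eel → go left; bee < cod → go left; bee < boa → go left. Place as left child of boa.
Insert owl: owl > gnu → go right; owl > kit → go right; owl < rat → go left; owl < pig → go left. Place as left child of pig.

Path to eel: gnu → ewe → eel
Path to bee: gnu → ewe → eel → cod → boa → bee
eel lies on both paths and is an ancestor of the other node.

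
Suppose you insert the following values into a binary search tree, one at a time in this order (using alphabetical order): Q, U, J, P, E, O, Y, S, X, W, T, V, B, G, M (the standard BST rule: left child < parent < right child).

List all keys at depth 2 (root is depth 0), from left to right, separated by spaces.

E P S Y

Insert Q: tree is empty, so Q becomes the root.
Insert U: U > Q → go right. Place as right child of Q.
Insert J: J < Q → go left. Place as left child of Q.
Insert P: P < Q → go left; P > J → go right. Place as right child of J.
Insert E: E < Q → go left; E < J → go left. Place as left child of J.
Insert O: O < Q → go left; O > J → go right; O < P → go left. Place as left child of P.
Insert Y: Y > Q → go right; Y > U → go right. Place as right child of U.
Insert S: S > Q → go right; S < U → go left. Place as left child of U.
Insert X: X > Q → go right; X > U → go right; X < Y → go left. Place as left child of Y.
Insert W: W > Q → go right; W > U → go right; W < Y → go left; W < X → go left. Place as left child of X.
Insert T: T > Q → go right; T < U → go left; T > S → go right. Place as right child of S.
Insert V: V > Q → go right; V > U → go right; V < Y → go left; V < X → go left; V < W → go left. Place as left child of W.
Insert B: B < Q → go left; B < J → go left; B < E → go left. Place as left child of E.
Insert G: G < Q → go left; G < J → go left; G > E → go right. Place as right child of E.
Insert M: M < Q → go left; M > J → go right; M < P → go left; M < O → go left. Place as left child of O.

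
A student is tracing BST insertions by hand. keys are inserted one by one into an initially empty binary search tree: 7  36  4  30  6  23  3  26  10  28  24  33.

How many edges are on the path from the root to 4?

7: root
36: right child of 7 (depth 1)
4: left child of 7 (depth 1)
30: left child of 36 (depth 2)
6: right child of 4 (depth 2)
23: left child of 30 (depth 3)
3: left child of 4 (depth 2)
26: right child of 23 (depth 4)
10: left child of 23 (depth 4)
28: right child of 26 (depth 5)
24: left child of 26 (depth 5)
33: right child of 30 (depth 3)

Path to 4: 7 → 4, which is 1 edge.

1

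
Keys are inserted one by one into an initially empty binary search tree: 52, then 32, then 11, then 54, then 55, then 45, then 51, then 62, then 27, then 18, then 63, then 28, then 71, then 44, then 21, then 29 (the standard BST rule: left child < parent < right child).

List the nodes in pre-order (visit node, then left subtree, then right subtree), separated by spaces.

52 32 11 27 18 21 28 29 45 44 51 54 55 62 63 71

52: root
32: left child of 52 (depth 1)
11: left child of 32 (depth 2)
54: right child of 52 (depth 1)
55: right child of 54 (depth 2)
45: right child of 32 (depth 2)
51: right child of 45 (depth 3)
62: right child of 55 (depth 3)
27: right child of 11 (depth 3)
18: left child of 27 (depth 4)
63: right child of 62 (depth 4)
28: right child of 27 (depth 4)
71: right child of 63 (depth 5)
44: left child of 45 (depth 3)
21: right child of 18 (depth 5)
29: right child of 28 (depth 5)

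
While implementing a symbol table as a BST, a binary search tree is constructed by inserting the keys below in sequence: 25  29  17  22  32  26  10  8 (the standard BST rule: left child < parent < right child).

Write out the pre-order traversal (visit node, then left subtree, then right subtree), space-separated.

25 17 10 8 22 29 26 32

25: root
29: right child of 25 (depth 1)
17: left child of 25 (depth 1)
22: right child of 17 (depth 2)
32: right child of 29 (depth 2)
26: left child of 29 (depth 2)
10: left child of 17 (depth 2)
8: left child of 10 (depth 3)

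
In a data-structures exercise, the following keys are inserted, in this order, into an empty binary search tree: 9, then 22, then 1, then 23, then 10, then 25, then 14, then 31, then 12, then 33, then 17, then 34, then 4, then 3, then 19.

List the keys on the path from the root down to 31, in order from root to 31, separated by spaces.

9: root
22: right child of 9 (depth 1)
1: left child of 9 (depth 1)
23: right child of 22 (depth 2)
10: left child of 22 (depth 2)
25: right child of 23 (depth 3)
14: right child of 10 (depth 3)
31: right child of 25 (depth 4)
12: left child of 14 (depth 4)
33: right child of 31 (depth 5)
17: right child of 14 (depth 4)
34: right child of 33 (depth 6)
4: right child of 1 (depth 2)
3: left child of 4 (depth 3)
19: right child of 17 (depth 5)

9 22 23 25 31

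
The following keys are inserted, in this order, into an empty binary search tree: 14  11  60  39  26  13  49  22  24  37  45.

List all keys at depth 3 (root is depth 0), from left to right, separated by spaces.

14: root
11: left child of 14 (depth 1)
60: right child of 14 (depth 1)
39: left child of 60 (depth 2)
26: left child of 39 (depth 3)
13: right child of 11 (depth 2)
49: right child of 39 (depth 3)
22: left child of 26 (depth 4)
24: right child of 22 (depth 5)
37: right child of 26 (depth 4)
45: left child of 49 (depth 4)

26 49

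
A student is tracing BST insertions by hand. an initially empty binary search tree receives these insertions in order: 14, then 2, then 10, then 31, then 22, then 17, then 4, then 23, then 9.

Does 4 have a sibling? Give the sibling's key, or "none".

Insert 14: tree is empty, so 14 becomes the root.
Insert 2: 2 < 14 → go left. Place as left child of 14.
Insert 10: 10 < 14 → go left; 10 > 2 → go right. Place as right child of 2.
Insert 31: 31 > 14 → go right. Place as right child of 14.
Insert 22: 22 > 14 → go right; 22 < 31 → go left. Place as left child of 31.
Insert 17: 17 > 14 → go right; 17 < 31 → go left; 17 < 22 → go left. Place as left child of 22.
Insert 4: 4 < 14 → go left; 4 > 2 → go right; 4 < 10 → go left. Place as left child of 10.
Insert 23: 23 > 14 → go right; 23 < 31 → go left; 23 > 22 → go right. Place as right child of 22.
Insert 9: 9 < 14 → go left; 9 > 2 → go right; 9 < 10 → go left; 9 > 4 → go right. Place as right child of 4.

4's parent is 10, which has only one child.

none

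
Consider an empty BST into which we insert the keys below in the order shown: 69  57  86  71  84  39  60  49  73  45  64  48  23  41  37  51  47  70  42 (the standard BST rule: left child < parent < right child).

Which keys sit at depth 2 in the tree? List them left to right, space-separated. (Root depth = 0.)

69: root
57: left child of 69 (depth 1)
86: right child of 69 (depth 1)
71: left child of 86 (depth 2)
84: right child of 71 (depth 3)
39: left child of 57 (depth 2)
60: right child of 57 (depth 2)
49: right child of 39 (depth 3)
73: left child of 84 (depth 4)
45: left child of 49 (depth 4)
64: right child of 60 (depth 3)
48: right child of 45 (depth 5)
23: left child of 39 (depth 3)
41: left child of 45 (depth 5)
37: right child of 23 (depth 4)
51: right child of 49 (depth 4)
47: left child of 48 (depth 6)
70: left child of 71 (depth 3)
42: right child of 41 (depth 6)

39 60 71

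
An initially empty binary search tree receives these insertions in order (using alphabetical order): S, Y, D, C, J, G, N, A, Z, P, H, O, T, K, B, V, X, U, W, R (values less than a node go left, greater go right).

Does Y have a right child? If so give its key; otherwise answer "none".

Z

Resulting structure (node: left, right):
  S: L=D, R=Y
  Y: L=T, R=Z
  D: L=C, R=J
  C: L=A, R=–
  J: L=G, R=N
  G: L=–, R=H
  N: L=K, R=P
  A: L=–, R=B
  Z: L=–, R=–
  P: L=O, R=R
  H: L=–, R=–
  O: L=–, R=–
  T: L=–, R=V
  K: L=–, R=–
  B: L=–, R=–
  V: L=U, R=X
  X: L=W, R=–
  U: L=–, R=–
  W: L=–, R=–
  R: L=–, R=–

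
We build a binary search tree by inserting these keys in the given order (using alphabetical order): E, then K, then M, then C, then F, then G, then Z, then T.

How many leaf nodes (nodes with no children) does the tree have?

E: root
K: right child of E (depth 1)
M: right child of K (depth 2)
C: left child of E (depth 1)
F: left child of K (depth 2)
G: right child of F (depth 3)
Z: right child of M (depth 3)
T: left child of Z (depth 4)

Leaves: C, G, T — 3 in total.

3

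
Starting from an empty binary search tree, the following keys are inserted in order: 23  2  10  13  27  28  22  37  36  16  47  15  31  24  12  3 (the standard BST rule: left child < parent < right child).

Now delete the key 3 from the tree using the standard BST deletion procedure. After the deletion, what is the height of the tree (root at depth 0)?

23: root
2: left child of 23 (depth 1)
10: right child of 2 (depth 2)
13: right child of 10 (depth 3)
27: right child of 23 (depth 1)
28: right child of 27 (depth 2)
22: right child of 13 (depth 4)
37: right child of 28 (depth 3)
36: left child of 37 (depth 4)
16: left child of 22 (depth 5)
47: right child of 37 (depth 4)
15: left child of 16 (depth 6)
31: left child of 36 (depth 5)
24: left child of 27 (depth 2)
12: left child of 13 (depth 4)
3: left child of 10 (depth 3)

Delete 3 (at most one child — splice it out).
After deletion, deepest node is 15 at depth 6.

6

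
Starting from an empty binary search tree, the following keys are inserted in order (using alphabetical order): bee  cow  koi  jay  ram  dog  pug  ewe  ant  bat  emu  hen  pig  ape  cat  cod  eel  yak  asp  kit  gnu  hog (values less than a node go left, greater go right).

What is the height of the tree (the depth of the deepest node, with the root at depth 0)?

7

Insert bee: tree is empty, so bee becomes the root.
Insert cow: cow > bee → go right. Place as right child of bee.
Insert koi: koi > bee → go right; koi > cow → go right. Place as right child of cow.
Insert jay: jay > bee → go right; jay > cow → go right; jay < koi → go left. Place as left child of koi.
Insert ram: ram > bee → go right; ram > cow → go right; ram > koi → go right. Place as right child of koi.
Insert dog: dog > bee → go right; dog > cow → go right; dog < koi → go left; dog < jay → go left. Place as left child of jay.
Insert pug: pug > bee → go right; pug > cow → go right; pug > koi → go right; pug < ram → go left. Place as left child of ram.
Insert ewe: ewe > bee → go right; ewe > cow → go right; ewe < koi → go left; ewe < jay → go left; ewe > dog → go right. Place as right child of dog.
Insert ant: ant < bee → go left. Place as left child of bee.
Insert bat: bat < bee → go left; bat > ant → go right. Place as right child of ant.
Insert emu: emu > bee → go right; emu > cow → go right; emu < koi → go left; emu < jay → go left; emu > dog → go right; emu < ewe → go left. Place as left child of ewe.
Insert hen: hen > bee → go right; hen > cow → go right; hen < koi → go left; hen < jay → go left; hen > dog → go right; hen > ewe → go right. Place as right child of ewe.
Insert pig: pig > bee → go right; pig > cow → go right; pig > koi → go right; pig < ram → go left; pig < pug → go left. Place as left child of pug.
Insert ape: ape < bee → go left; ape > ant → go right; ape < bat → go left. Place as left child of bat.
Insert cat: cat > bee → go right; cat < cow → go left. Place as left child of cow.
Insert cod: cod > bee → go right; cod < cow → go left; cod > cat → go right. Place as right child of cat.
Insert eel: eel > bee → go right; eel > cow → go right; eel < koi → go left; eel < jay → go left; eel > dog → go right; eel < ewe → go left; eel < emu → go left. Place as left child of emu.
Insert yak: yak > bee → go right; yak > cow → go right; yak > koi → go right; yak > ram → go right. Place as right child of ram.
Insert asp: asp < bee → go left; asp > ant → go right; asp < bat → go left; asp > ape → go right. Place as right child of ape.
Insert kit: kit > bee → go right; kit > cow → go right; kit < koi → go left; kit > jay → go right. Place as right child of jay.
Insert gnu: gnu > bee → go right; gnu > cow → go right; gnu < koi → go left; gnu < jay → go left; gnu > dog → go right; gnu > ewe → go right; gnu < hen → go left. Place as left child of hen.
Insert hog: hog > bee → go right; hog > cow → go right; hog < koi → go left; hog < jay → go left; hog > dog → go right; hog > ewe → go right; hog > hen → go right. Place as right child of hen.

The deepest node is eel at depth 7.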